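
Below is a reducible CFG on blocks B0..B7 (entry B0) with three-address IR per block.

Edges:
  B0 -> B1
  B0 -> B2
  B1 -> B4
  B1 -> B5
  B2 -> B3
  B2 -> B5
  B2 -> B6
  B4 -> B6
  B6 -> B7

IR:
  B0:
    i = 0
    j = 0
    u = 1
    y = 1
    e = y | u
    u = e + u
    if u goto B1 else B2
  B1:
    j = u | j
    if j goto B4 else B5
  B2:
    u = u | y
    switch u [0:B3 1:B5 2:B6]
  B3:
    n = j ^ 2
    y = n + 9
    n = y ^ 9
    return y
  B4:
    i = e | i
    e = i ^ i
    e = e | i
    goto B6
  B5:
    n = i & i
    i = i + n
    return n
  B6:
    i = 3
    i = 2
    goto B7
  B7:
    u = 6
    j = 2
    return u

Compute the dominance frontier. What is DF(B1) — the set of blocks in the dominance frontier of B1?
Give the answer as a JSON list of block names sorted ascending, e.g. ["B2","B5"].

idom tree: B1←B0 B2←B0 B3←B2 B4←B1 B5←B0 B6←B0 B7←B6
Join-block Dom:
  B5: preds {B1,B2}: {B0,B1} ∩ {B0,B2} = {B0}; idom=B0
  B6: preds {B2,B4}: {B0,B2} ∩ {B0,B1,B4} = {B0}; idom=B0

Frontier:
  B5←B1: walk B1 to B0
  B5←B2: walk B2 to B0
  B6←B2: walk B2 to B0
  B6←B4: walk B4→B1 to B0
  B0: DF=∅
  B1: DF={B5,B6}
  B2: DF={B5,B6}
  B3: DF=∅
  B4: DF={B6}
  B5: DF=∅
  B6: DF=∅
  B7: DF=∅

DF(B1) = ["B5", "B6"]

Answer: ["B5", "B6"]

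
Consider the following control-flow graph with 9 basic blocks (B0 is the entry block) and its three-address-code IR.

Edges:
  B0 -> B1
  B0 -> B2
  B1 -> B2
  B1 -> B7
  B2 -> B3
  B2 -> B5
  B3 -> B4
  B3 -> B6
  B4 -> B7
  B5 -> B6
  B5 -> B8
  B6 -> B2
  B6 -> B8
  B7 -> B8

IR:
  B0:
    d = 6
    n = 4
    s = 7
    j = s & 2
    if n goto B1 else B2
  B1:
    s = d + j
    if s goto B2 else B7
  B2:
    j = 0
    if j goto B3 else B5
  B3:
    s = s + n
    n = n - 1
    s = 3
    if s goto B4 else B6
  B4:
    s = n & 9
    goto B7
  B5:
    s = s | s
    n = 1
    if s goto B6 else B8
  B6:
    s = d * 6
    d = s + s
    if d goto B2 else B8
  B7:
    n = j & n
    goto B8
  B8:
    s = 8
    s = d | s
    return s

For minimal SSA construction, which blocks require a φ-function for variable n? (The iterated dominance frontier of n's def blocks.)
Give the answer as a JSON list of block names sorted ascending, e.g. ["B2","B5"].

Answer: ["B2", "B6", "B7", "B8"]

Working:
idom tree: B1←B0 B2←B0 B3←B2 B4←B3 B5←B2 B6←B2 B7←B0 B8←B0
Join-block Dom:
  B2: preds {B0,B1,B6}: {B0} ∩ {B0,B1} ∩ {B0,B2,B6} = {B0}; idom=B0
  B6: preds {B3,B5}: {B0,B2,B3} ∩ {B0,B2,B5} = {B0,B2}; idom=B2
  B7: preds {B1,B4}: {B0,B1} ∩ {B0,B2,B3,B4} = {B0}; idom=B0
  B8: preds {B5,B6,B7}: {B0,B2,B5} ∩ {B0,B2,B6} ∩ {B0,B7} = {B0}; idom=B0

DF walk-up:
  B2←B0: walk · to B0
  B2←B1: walk B1 to B0
  B2←B6: walk B6→B2 to B0
  B6←B3: walk B3 to B2
  B6←B5: walk B5 to B2
  B7←B1: walk B1 to B0
  B7←B4: walk B4→B3→B2 to B0
  B8←B5: walk B5→B2 to B0
  B8←B6: walk B6→B2 to B0
  B8←B7: walk B7 to B0
  B0 → ∅
  B1 → {B2,B7}
  B2 → {B2,B7,B8}
  B3 → {B6,B7}
  B4 → {B7}
  B5 → {B6,B8}
  B6 → {B2,B8}
  B7 → {B8}
  B8 → ∅

φ for n: defs {B0,B3,B5,B7}
  DF⁺ = {B2,B6,B7,B8}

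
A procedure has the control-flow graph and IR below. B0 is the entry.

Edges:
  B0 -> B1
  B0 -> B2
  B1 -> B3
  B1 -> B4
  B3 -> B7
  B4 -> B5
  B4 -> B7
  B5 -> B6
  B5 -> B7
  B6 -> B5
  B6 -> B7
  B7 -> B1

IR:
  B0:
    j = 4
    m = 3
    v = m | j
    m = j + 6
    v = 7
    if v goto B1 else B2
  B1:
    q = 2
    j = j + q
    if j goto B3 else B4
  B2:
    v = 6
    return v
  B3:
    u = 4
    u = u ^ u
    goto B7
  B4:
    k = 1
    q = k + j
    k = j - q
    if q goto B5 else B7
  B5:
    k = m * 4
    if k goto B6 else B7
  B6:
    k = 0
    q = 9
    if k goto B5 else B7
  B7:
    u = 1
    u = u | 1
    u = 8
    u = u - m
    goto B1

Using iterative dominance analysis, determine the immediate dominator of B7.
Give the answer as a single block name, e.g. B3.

idom tree: B1←B0 B2←B0 B3←B1 B4←B1 B5←B4 B6←B5 B7←B1
Join-block Dom:
  B1: preds {B0,B7}: {B0} ∩ {B0,B1,B7} = {B0}; idom=B0
  B5: preds {B4,B6}: {B0,B1,B4} ∩ {B0,B1,B4,B5,B6} = {B0,B1,B4}; idom=B4
  B7: preds {B3,B4,B5,B6}: {B0,B1,B3} ∩ {B0,B1,B4} ∩ {B0,B1,B4,B5} ∩ {B0,B1,B4,B5,B6} = {B0,B1}; idom=B1

idom(B7) = B1

Answer: B1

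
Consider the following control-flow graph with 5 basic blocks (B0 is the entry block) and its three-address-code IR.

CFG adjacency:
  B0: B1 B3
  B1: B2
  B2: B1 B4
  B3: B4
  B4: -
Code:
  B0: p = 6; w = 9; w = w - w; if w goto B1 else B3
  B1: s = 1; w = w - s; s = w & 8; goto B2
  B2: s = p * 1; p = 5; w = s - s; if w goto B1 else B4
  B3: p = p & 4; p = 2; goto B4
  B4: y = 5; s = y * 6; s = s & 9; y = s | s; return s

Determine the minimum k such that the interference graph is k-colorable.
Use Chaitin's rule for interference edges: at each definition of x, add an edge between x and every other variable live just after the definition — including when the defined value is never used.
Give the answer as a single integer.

Block summaries:
  B0: def={p,w} ue=∅
  B1: def={s,w} ue={w}
  B2: def={p,s,w} ue={p}
  B3: def={p} ue={p}
  B4: def={s,y} ue=∅

Liveness:
  B0 li=∅ lo={p,w}
  B1 li={p,w} lo={p}
  B2 li={p} lo={p,w}
  B3 li={p} lo=∅
  B4 li=∅ lo=∅

Interference:
  p: {s,w}
  s: {p,w,y}
  w: {p,s}
  y: {s}

Colouring:
  clique {p,s,w} ⇒ need ≥ 3
  3-colouring: c0={s}  c1={p,y}  c2={w}
  χ = 3

Answer: 3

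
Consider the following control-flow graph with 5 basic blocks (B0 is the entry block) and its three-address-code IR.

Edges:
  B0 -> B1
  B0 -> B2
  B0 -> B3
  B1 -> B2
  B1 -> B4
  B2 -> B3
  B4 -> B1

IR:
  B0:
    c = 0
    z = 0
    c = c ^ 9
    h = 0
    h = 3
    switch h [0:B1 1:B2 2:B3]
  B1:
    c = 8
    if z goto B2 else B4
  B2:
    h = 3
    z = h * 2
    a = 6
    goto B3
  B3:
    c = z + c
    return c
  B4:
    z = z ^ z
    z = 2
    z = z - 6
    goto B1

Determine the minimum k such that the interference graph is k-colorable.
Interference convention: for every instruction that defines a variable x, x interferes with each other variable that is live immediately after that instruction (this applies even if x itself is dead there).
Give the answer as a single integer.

def/use:
  B0: def={c,h,z} ue=∅
  B1: def={c} ue={z}
  B2: def={a,h,z} ue=∅
  B3: def={c} ue={c,z}
  B4: def={z} ue={z}

Liveness:
  B0 li=∅ lo={c,z}
  B1 li={z} lo={c,z}
  B2 li={c} lo={c,z}
  B3 li={c,z} lo=∅
  B4 li={z} lo={z}

Conflict graph:
  a↔{c,z}
  c↔{a,h,z}
  h↔{c,z}
  z↔{a,c,h}

Colouring:
  lower bound: {a,c,z} mutually conflict ⇒ χ ≥ 3
  assign a→r2 c→r0 h→r2 z→r1 — no edge inside a register ⇒ χ ≤ 3
  χ = 3

Answer: 3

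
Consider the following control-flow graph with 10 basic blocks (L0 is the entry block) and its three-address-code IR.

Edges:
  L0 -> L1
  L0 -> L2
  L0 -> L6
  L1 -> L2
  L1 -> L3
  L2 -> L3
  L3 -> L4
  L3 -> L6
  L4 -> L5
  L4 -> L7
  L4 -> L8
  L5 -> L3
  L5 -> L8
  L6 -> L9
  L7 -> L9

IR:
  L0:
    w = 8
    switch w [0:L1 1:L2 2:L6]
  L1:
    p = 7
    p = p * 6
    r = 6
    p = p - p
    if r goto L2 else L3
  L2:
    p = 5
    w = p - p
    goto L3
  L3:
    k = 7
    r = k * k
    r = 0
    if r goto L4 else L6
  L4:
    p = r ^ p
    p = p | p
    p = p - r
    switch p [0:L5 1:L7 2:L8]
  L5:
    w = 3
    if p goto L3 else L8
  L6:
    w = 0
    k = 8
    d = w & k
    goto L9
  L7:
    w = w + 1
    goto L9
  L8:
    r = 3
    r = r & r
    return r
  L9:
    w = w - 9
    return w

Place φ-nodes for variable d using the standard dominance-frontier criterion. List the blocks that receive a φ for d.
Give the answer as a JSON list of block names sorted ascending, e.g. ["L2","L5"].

idom tree: L1←L0 L2←L0 L3←L0 L4←L3 L5←L4 L6←L0 L7←L4 L8←L4 L9←L0
Dom∩ at merges:
  L2: preds {L0,L1}: {L0} ∩ {L0,L1} = {L0}; idom=L0
  L3: preds {L1,L2,L5}: {L0,L1} ∩ {L0,L2} ∩ {L0,L3,L4,L5} = {L0}; idom=L0
  L6: preds {L0,L3}: {L0} ∩ {L0,L3} = {L0}; idom=L0
  L8: preds {L4,L5}: {L0,L3,L4} ∩ {L0,L3,L4,L5} = {L0,L3,L4}; idom=L4
  L9: preds {L6,L7}: {L0,L6} ∩ {L0,L3,L4,L7} = {L0}; idom=L0

DF walk-up:
  L2←L0: walk · to L0
  L2←L1: walk L1 to L0
  L3←L1: walk L1 to L0
  L3←L2: walk L2 to L0
  L3←L5: walk L5→L4→L3 to L0
  L6←L0: walk · to L0
  L6←L3: walk L3 to L0
  L8←L4: walk · to L4
  L8←L5: walk L5 to L4
  L9←L6: walk L6 to L0
  L9←L7: walk L7→L4→L3 to L0
  DF(L0)=∅
  DF(L1)={L2,L3}
  DF(L2)={L3}
  DF(L3)={L3,L6,L9}
  DF(L4)={L3,L9}
  DF(L5)={L3,L8}
  DF(L6)={L9}
  DF(L7)={L9}
  DF(L8)=∅
  DF(L9)=∅

φ for d: defs {L6}
  DF⁺ = {L9}

Answer: ["L9"]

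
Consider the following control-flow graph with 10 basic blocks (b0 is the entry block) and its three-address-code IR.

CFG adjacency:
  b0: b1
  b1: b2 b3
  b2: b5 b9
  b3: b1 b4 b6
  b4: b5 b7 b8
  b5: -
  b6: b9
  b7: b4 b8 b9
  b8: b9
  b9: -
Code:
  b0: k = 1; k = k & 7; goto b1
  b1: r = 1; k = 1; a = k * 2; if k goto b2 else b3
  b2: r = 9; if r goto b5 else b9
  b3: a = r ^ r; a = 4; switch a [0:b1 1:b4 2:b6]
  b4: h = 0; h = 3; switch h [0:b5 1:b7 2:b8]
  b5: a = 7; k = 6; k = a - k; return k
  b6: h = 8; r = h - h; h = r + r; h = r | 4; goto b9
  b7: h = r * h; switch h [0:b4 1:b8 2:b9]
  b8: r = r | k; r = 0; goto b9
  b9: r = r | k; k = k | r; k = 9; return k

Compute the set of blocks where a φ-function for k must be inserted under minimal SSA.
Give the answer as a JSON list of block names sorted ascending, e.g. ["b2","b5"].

Answer: ["b1"]

Derivation:
idom tree: b1←b0 b2←b1 b3←b1 b4←b3 b5←b1 b6←b3 b7←b4 b8←b4 b9←b1
Dom∩ at merges:
  b1: preds {b0,b3}: {b0} ∩ {b0,b1,b3} = {b0}; idom=b0
  b4: preds {b3,b7}: {b0,b1,b3} ∩ {b0,b1,b3,b4,b7} = {b0,b1,b3}; idom=b3
  b5: preds {b2,b4}: {b0,b1,b2} ∩ {b0,b1,b3,b4} = {b0,b1}; idom=b1
  b8: preds {b4,b7}: {b0,b1,b3,b4} ∩ {b0,b1,b3,b4,b7} = {b0,b1,b3,b4}; idom=b4
  b9: preds {b2,b6,b7,b8}: {b0,b1,b2} ∩ {b0,b1,b3,b6} ∩ {b0,b1,b3,b4,b7} ∩ {b0,b1,b3,b4,b8} = {b0,b1}; idom=b1

DF walk-up:
  b1←b0: walk · to b0
  b1←b3: walk b3→b1 to b0
  b4←b3: walk · to b3
  b4←b7: walk b7→b4 to b3
  b5←b2: walk b2 to b1
  b5←b4: walk b4→b3 to b1
  b8←b4: walk · to b4
  b8←b7: walk b7 to b4
  b9←b2: walk b2 to b1
  b9←b6: walk b6→b3 to b1
  b9←b7: walk b7→b4→b3 to b1
  b9←b8: walk b8→b4→b3 to b1
  b0 → ∅
  b1 → {b1}
  b2 → {b5,b9}
  b3 → {b1,b5,b9}
  b4 → {b4,b5,b9}
  b5 → ∅
  b6 → {b9}
  b7 → {b4,b8,b9}
  b8 → {b9}
  b9 → ∅

φ for k: defs {b0,b1,b5,b9}
  DF⁺ = {b1}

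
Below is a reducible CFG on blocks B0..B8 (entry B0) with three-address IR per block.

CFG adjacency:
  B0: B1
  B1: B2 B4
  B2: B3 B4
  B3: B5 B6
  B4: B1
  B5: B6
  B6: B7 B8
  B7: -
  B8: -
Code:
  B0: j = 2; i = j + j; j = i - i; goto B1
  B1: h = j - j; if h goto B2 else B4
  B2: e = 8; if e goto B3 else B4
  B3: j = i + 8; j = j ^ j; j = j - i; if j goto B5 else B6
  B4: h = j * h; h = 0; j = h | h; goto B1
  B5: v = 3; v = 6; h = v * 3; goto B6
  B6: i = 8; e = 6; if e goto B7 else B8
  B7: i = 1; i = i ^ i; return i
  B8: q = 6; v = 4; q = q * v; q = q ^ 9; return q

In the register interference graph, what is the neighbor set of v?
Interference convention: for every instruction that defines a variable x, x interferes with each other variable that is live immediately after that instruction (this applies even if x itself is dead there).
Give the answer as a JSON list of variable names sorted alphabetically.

Answer: ["q"]

Analysis:
def/use:
  B0: def={i,j} ue=∅
  B1: def={h} ue={j}
  B2: def={e} ue=∅
  B3: def={j} ue={i}
  B4: def={h,j} ue={h,j}
  B5: def={h,v} ue=∅
  B6: def={e,i} ue=∅
  B7: def={i} ue=∅
  B8: def={q,v} ue=∅

Live sets:
  B0 li=∅ lo={i,j}
  B1 li={i,j} lo={h,i,j}
  B2 li={h,i,j} lo={h,i,j}
  B3 li={i} lo=∅
  B4 li={h,i,j} lo={i,j}
  B5 li=∅ lo=∅
  B6 li=∅ lo=∅
  B7 li=∅ lo=∅
  B8 li=∅ lo=∅

Interfere edges:
  e — {h,i,j}
  h — {e,i,j}
  i — {e,h,j}
  j — {e,h,i}
  q — {v}
  v — {q}

N(v) = ["q"]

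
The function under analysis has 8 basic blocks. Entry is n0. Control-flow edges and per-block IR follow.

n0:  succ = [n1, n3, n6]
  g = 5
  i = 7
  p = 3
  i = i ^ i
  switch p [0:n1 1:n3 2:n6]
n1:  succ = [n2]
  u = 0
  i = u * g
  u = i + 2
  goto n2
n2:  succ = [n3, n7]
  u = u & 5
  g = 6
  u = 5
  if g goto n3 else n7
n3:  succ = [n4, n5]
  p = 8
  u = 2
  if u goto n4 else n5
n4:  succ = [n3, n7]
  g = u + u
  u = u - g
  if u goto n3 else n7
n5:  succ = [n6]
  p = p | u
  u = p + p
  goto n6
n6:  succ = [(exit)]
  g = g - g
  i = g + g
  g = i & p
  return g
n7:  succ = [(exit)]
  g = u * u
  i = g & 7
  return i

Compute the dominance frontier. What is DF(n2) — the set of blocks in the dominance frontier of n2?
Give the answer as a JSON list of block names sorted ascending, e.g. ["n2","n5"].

idom tree: n1←n0 n2←n1 n3←n0 n4←n3 n5←n3 n6←n0 n7←n0
Join-block Dom:
  n3: preds {n0,n2,n4}: {n0} ∩ {n0,n1,n2} ∩ {n0,n3,n4} = {n0}; idom=n0
  n6: preds {n0,n5}: {n0} ∩ {n0,n3,n5} = {n0}; idom=n0
  n7: preds {n2,n4}: {n0,n1,n2} ∩ {n0,n3,n4} = {n0}; idom=n0

DF walk-up:
  join n3 pred n0: · stop@n0
  join n3 pred n2: n2→n1 stop@n0
  join n3 pred n4: n4→n3 stop@n0
  join n6 pred n0: · stop@n0
  join n6 pred n5: n5→n3 stop@n0
  join n7 pred n2: n2→n1 stop@n0
  join n7 pred n4: n4→n3 stop@n0
  DF(n0)=∅
  DF(n1)={n3,n7}
  DF(n2)={n3,n7}
  DF(n3)={n3,n6,n7}
  DF(n4)={n3,n7}
  DF(n5)={n6}
  DF(n6)=∅
  DF(n7)=∅

DF(n2) = ["n3", "n7"]

Answer: ["n3", "n7"]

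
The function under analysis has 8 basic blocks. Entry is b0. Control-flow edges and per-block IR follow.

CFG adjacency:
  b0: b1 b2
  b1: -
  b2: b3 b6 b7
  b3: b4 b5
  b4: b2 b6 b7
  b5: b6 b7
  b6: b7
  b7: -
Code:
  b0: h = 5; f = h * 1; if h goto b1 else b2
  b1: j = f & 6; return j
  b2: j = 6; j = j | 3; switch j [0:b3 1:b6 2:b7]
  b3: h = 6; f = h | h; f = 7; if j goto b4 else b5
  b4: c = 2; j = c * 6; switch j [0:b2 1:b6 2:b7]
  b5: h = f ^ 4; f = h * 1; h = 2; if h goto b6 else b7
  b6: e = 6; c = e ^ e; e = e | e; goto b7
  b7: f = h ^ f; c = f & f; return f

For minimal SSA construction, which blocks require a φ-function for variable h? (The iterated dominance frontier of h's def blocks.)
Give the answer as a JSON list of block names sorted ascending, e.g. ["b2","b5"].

Answer: ["b2", "b6", "b7"]

Working:
idom tree: b1←b0 b2←b0 b3←b2 b4←b3 b5←b3 b6←b2 b7←b2
Dom at joins:
  b2: preds {b0,b4}: {b0} ∩ {b0,b2,b3,b4} = {b0}; idom=b0
  b6: preds {b2,b4,b5}: {b0,b2} ∩ {b0,b2,b3,b4} ∩ {b0,b2,b3,b5} = {b0,b2}; idom=b2
  b7: preds {b2,b4,b5,b6}: {b0,b2} ∩ {b0,b2,b3,b4} ∩ {b0,b2,b3,b5} ∩ {b0,b2,b6} = {b0,b2}; idom=b2

Frontier:
  b2←b0: walk · to b0
  b2←b4: walk b4→b3→b2 to b0
  b6←b2: walk · to b2
  b6←b4: walk b4→b3 to b2
  b6←b5: walk b5→b3 to b2
  b7←b2: walk · to b2
  b7←b4: walk b4→b3 to b2
  b7←b5: walk b5→b3 to b2
  b7←b6: walk b6 to b2
  b0: DF=∅
  b1: DF=∅
  b2: DF={b2}
  b3: DF={b2,b6,b7}
  b4: DF={b2,b6,b7}
  b5: DF={b6,b7}
  b6: DF={b7}
  b7: DF=∅

φ for h: defs {b0,b3,b5}
  DF⁺ = {b2,b6,b7}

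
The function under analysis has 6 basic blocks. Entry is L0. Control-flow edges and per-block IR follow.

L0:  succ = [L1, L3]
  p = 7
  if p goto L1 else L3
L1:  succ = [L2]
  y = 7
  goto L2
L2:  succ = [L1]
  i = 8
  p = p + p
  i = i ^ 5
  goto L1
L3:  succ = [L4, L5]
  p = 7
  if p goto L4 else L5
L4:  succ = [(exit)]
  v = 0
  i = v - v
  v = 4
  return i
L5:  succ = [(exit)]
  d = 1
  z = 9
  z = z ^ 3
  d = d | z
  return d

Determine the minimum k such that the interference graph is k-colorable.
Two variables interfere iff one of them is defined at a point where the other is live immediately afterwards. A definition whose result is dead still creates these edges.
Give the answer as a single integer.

Answer: 2

Derivation:
Per-block:
  L0: def={p} ue=∅
  L1: def={y} ue=∅
  L2: def={i,p} ue={p}
  L3: def={p} ue=∅
  L4: def={i,v} ue=∅
  L5: def={d,z} ue=∅

Live sets:
  live L0: ∅→{p}
  live L1: {p}→{p}
  live L2: {p}→{p}
  live L3: ∅→∅
  live L4: ∅→∅
  live L5: ∅→∅

Interference:
  d — {z}
  i — {p,v}
  p — {i,y}
  v — {i}
  y — {p}
  z — {d}

Registers:
  lower bound: {d,z} mutually conflict ⇒ χ ≥ 2
  2-colouring: c0={d,i,y}  c1={p,v,z}
  χ = 2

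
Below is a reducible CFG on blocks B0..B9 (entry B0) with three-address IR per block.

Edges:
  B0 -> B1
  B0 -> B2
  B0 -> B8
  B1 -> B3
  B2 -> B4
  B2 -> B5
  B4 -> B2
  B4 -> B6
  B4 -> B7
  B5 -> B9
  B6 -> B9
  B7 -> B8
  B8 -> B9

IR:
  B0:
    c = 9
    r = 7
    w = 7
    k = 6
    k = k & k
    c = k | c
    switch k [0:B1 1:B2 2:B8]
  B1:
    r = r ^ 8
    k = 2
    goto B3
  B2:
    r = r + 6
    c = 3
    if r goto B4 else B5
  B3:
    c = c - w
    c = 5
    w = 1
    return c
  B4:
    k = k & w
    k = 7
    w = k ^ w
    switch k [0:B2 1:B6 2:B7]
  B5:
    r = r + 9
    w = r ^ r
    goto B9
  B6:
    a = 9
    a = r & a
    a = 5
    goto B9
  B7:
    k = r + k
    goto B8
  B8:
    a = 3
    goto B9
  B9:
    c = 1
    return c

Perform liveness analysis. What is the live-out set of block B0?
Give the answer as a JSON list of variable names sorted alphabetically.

Per-block:
  B0 def {c,k,r,w} use ∅
  B1 def {k,r} use {r}
  B2 def {c,r} use {r}
  B3 def {c,w} use {c,w}
  B4 def {k,w} use {k,w}
  B5 def {r,w} use {r}
  B6 def {a} use {r}
  B7 def {k} use {k,r}
  B8 def {a} use ∅
  B9 def {c} use ∅

Backward fixpoint:
  B0: in=∅ out={c,k,r,w}
  B1: in={c,r,w} out={c,w}
  B2: in={k,r,w} out={k,r,w}
  B3: in={c,w} out=∅
  B4: in={k,r,w} out={k,r,w}
  B5: in={r} out=∅
  B6: in={r} out=∅
  B7: in={k,r} out=∅
  B8: in=∅ out=∅
  B9: in=∅ out=∅

live-out(B0) = ["c", "k", "r", "w"]

Answer: ["c", "k", "r", "w"]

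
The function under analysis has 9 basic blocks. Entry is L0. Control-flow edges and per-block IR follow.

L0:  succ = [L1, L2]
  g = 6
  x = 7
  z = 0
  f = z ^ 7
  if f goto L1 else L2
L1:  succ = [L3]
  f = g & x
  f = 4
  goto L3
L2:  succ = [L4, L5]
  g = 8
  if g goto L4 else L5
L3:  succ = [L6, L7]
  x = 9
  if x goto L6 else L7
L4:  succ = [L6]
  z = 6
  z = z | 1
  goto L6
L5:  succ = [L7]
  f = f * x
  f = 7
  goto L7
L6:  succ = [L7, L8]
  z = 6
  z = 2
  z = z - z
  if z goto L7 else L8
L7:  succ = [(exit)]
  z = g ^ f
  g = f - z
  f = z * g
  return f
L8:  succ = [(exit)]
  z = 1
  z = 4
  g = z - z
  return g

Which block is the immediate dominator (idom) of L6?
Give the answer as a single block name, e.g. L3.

Answer: L0

Derivation:
idom tree: L1←L0 L2←L0 L3←L1 L4←L2 L5←L2 L6←L0 L7←L0 L8←L6
Dom at joins:
  L6: preds {L3,L4}: {L0,L1,L3} ∩ {L0,L2,L4} = {L0}; idom=L0
  L7: preds {L3,L5,L6}: {L0,L1,L3} ∩ {L0,L2,L5} ∩ {L0,L6} = {L0}; idom=L0

idom(L6) = L0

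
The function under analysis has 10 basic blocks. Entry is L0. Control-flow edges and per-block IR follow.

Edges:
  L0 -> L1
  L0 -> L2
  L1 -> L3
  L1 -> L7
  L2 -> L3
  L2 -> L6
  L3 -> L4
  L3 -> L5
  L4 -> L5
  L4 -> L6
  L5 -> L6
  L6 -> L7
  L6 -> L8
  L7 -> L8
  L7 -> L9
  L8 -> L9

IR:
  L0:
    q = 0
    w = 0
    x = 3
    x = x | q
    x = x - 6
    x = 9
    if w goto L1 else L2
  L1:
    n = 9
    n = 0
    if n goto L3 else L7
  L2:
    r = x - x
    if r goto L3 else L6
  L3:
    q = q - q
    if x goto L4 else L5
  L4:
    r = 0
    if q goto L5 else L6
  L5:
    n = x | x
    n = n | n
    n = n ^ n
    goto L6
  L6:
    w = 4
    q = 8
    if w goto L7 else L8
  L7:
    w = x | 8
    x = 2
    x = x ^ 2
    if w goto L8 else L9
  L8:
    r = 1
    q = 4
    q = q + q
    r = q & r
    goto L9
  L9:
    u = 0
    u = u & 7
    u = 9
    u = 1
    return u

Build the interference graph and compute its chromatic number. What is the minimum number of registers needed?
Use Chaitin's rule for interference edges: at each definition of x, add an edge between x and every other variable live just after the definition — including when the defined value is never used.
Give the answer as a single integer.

Block summaries:
  L0 def {q,w,x} use ∅
  L1 def {n} use ∅
  L2 def {r} use {x}
  L3 def {q} use {q,x}
  L4 def {r} use {q}
  L5 def {n} use {x}
  L6 def {q,w} use ∅
  L7 def {w,x} use {x}
  L8 def {q,r} use ∅
  L9 def {u} use ∅

Liveness:
  L0: in=∅ out={q,x}
  L1: in={q,x} out={q,x}
  L2: in={q,x} out={q,x}
  L3: in={q,x} out={q,x}
  L4: in={q,x} out={x}
  L5: in={x} out={x}
  L6: in={x} out={x}
  L7: in={x} out=∅
  L8: in=∅ out=∅
  L9: in=∅ out=∅

Interference:
  n — {q,x}
  q — {n,r,w,x}
  r — {q,x}
  u — ∅
  w — {q,x}
  x — {n,q,r,w}

Registers:
  {n,q,x} pairwise interfere (3-clique) ⇒ χ ≥ 3
  3-colouring: r0={q,u}  r1={x}  r2={n,r,w}
  χ = 3

Answer: 3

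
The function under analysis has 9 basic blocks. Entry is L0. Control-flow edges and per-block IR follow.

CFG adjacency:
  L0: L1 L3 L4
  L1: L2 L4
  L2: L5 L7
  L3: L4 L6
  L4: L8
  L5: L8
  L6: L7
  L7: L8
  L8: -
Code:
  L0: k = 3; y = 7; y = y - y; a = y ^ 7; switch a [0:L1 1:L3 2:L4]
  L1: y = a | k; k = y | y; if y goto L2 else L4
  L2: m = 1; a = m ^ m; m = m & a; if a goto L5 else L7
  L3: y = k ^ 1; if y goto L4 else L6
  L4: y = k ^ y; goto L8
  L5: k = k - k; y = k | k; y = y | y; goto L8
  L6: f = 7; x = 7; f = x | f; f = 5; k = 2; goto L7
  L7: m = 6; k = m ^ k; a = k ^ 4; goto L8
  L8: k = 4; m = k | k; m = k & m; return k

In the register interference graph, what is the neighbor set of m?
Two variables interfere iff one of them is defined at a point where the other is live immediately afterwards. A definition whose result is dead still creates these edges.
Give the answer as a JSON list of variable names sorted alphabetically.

Answer: ["a", "k"]

Working:
Per-block:
  L0 def {a,k,y} use ∅
  L1 def {k,y} use {a,k}
  L2 def {a,m} use ∅
  L3 def {y} use {k}
  L4 def {y} use {k,y}
  L5 def {k,y} use {k}
  L6 def {f,k,x} use ∅
  L7 def {a,k,m} use {k}
  L8 def {k,m} use ∅

Liveness:
  L0: in=∅ out={a,k,y}
  L1: in={a,k} out={k,y}
  L2: in={k} out={k}
  L3: in={k} out={k,y}
  L4: in={k,y} out=∅
  L5: in={k} out=∅
  L6: in=∅ out={k}
  L7: in={k} out=∅
  L8: in=∅ out=∅

Conflict graph:
  a: {k,m,y}
  f: {x}
  k: {a,m,y}
  m: {a,k}
  x: {f}
  y: {a,k}

N(m) = ["a", "k"]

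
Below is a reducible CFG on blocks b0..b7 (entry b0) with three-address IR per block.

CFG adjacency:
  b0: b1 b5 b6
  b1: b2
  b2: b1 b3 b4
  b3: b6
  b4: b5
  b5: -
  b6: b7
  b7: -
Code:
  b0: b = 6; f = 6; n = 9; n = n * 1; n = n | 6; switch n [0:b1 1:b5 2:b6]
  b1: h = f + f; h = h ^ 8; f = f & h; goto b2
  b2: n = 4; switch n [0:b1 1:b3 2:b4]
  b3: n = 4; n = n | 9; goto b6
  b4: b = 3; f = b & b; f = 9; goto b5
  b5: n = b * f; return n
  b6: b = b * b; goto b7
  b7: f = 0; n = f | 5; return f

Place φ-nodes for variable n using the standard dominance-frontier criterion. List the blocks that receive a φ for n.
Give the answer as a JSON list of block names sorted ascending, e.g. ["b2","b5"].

Answer: ["b1", "b5", "b6"]

Analysis:
idom tree: b1←b0 b2←b1 b3←b2 b4←b2 b5←b0 b6←b0 b7←b6
Dom∩ at merges:
  b1: preds {b0,b2}: {b0} ∩ {b0,b1,b2} = {b0}; idom=b0
  b5: preds {b0,b4}: {b0} ∩ {b0,b1,b2,b4} = {b0}; idom=b0
  b6: preds {b0,b3}: {b0} ∩ {b0,b1,b2,b3} = {b0}; idom=b0

Frontier:
  join b1 pred b0: · stop@b0
  join b1 pred b2: b2→b1 stop@b0
  join b5 pred b0: · stop@b0
  join b5 pred b4: b4→b2→b1 stop@b0
  join b6 pred b0: · stop@b0
  join b6 pred b3: b3→b2→b1 stop@b0
  b0 → ∅
  b1 → {b1,b5,b6}
  b2 → {b1,b5,b6}
  b3 → {b6}
  b4 → {b5}
  b5 → ∅
  b6 → ∅
  b7 → ∅

φ for n: defs {b0,b2,b3,b5,b7}
  DF⁺ = {b1,b5,b6}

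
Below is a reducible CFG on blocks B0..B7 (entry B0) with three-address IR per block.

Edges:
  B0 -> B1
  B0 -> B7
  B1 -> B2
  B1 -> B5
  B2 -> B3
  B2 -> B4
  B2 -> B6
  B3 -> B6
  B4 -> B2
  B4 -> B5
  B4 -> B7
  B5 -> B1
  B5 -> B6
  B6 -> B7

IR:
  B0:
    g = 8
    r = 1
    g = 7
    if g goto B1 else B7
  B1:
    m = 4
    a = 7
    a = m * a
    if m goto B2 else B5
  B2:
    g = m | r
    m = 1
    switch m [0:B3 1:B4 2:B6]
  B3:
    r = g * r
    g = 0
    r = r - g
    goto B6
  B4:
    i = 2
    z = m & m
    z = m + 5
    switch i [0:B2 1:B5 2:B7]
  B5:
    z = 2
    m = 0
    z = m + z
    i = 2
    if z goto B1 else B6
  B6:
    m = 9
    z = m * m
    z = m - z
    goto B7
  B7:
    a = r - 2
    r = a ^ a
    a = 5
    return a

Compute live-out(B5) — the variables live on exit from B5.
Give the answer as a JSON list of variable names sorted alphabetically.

def/use:
  B0: def={g,r} ue=∅
  B1: def={a,m} ue=∅
  B2: def={g,m} ue={m,r}
  B3: def={g,r} ue={g,r}
  B4: def={i,z} ue={m}
  B5: def={i,m,z} ue=∅
  B6: def={m,z} ue=∅
  B7: def={a,r} ue={r}

Liveness:
  live B0: ∅→{r}
  live B1: {r}→{m,r}
  live B2: {m,r}→{g,m,r}
  live B3: {g,r}→{r}
  live B4: {m,r}→{m,r}
  live B5: {r}→{r}
  live B6: {r}→{r}
  live B7: {r}→∅

live-out(B5) = ["r"]

Answer: ["r"]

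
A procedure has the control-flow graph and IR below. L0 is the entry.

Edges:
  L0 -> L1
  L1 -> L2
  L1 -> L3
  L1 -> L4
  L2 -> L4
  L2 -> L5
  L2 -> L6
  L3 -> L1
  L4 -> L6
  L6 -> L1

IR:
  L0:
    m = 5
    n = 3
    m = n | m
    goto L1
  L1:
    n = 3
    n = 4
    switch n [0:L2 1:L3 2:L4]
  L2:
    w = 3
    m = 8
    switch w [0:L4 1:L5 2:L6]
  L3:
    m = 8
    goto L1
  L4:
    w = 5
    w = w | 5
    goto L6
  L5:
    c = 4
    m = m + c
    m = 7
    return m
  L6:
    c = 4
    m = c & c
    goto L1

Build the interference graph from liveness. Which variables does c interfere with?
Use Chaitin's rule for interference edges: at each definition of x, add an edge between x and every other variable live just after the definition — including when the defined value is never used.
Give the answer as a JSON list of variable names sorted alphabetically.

Answer: ["m"]

Derivation:
Per-block:
  L0 def {m,n} use ∅
  L1 def {n} use ∅
  L2 def {m,w} use ∅
  L3 def {m} use ∅
  L4 def {w} use ∅
  L5 def {c,m} use {m}
  L6 def {c,m} use ∅

Backward fixpoint:
  live L0: ∅→∅
  live L1: ∅→∅
  live L2: ∅→{m}
  live L3: ∅→∅
  live L4: ∅→∅
  live L5: {m}→∅
  live L6: ∅→∅

Interfere edges:
  c↔{m}
  m↔{c,n,w}
  n↔{m}
  w↔{m}

N(c) = ["m"]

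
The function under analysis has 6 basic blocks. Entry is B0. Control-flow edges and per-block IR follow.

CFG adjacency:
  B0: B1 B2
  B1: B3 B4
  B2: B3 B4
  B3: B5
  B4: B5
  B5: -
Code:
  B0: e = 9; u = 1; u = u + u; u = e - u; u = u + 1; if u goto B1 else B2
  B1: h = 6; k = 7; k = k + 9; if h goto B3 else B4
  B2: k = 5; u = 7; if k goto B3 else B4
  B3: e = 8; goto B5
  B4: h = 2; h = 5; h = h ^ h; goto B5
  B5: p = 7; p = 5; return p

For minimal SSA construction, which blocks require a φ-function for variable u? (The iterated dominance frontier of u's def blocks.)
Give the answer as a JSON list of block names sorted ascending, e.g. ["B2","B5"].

idom tree: B1←B0 B2←B0 B3←B0 B4←B0 B5←B0
Dom at joins:
  B3: preds {B1,B2}: {B0,B1} ∩ {B0,B2} = {B0}; idom=B0
  B4: preds {B1,B2}: {B0,B1} ∩ {B0,B2} = {B0}; idom=B0
  B5: preds {B3,B4}: {B0,B3} ∩ {B0,B4} = {B0}; idom=B0

DF derivation:
  join B3 pred B1: B1 stop@B0
  join B3 pred B2: B2 stop@B0
  join B4 pred B1: B1 stop@B0
  join B4 pred B2: B2 stop@B0
  join B5 pred B3: B3 stop@B0
  join B5 pred B4: B4 stop@B0
  B0 → ∅
  B1 → {B3,B4}
  B2 → {B3,B4}
  B3 → {B5}
  B4 → {B5}
  B5 → ∅

φ for u: defs {B0,B2}
  DF⁺ = {B3,B4,B5}

Answer: ["B3", "B4", "B5"]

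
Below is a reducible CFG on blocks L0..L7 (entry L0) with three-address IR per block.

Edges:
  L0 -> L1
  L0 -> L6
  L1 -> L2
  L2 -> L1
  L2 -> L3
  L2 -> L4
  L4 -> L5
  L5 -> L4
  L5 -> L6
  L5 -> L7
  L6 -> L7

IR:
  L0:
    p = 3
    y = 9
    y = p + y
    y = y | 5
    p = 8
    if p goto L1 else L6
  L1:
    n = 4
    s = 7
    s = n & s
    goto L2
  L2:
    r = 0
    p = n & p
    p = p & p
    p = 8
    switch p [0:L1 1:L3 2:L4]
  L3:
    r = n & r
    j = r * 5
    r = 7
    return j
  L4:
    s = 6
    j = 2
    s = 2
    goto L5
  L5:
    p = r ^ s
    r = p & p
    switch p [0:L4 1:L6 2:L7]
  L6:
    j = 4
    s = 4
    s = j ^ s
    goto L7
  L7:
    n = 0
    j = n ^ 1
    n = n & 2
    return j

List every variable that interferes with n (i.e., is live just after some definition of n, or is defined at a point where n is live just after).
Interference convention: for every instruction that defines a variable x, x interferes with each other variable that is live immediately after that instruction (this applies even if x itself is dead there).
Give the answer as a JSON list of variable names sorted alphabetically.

Block summaries:
  L0: {p,y} / ∅
  L1: {n,s} / ∅
  L2: {p,r} / {n,p}
  L3: {j,r} / {n,r}
  L4: {j,s} / ∅
  L5: {p,r} / {r,s}
  L6: {j,s} / ∅
  L7: {j,n} / ∅

Liveness:
  L0: in=∅ out={p}
  L1: in={p} out={n,p}
  L2: in={n,p} out={n,p,r}
  L3: in={n,r} out=∅
  L4: in={r} out={r,s}
  L5: in={r,s} out={r}
  L6: in=∅ out=∅
  L7: in=∅ out=∅

Interference:
  j: {n,r,s}
  n: {j,p,r,s}
  p: {n,r,s,y}
  r: {j,n,p,s}
  s: {j,n,p,r}
  y: {p}

N(n) = ["j", "p", "r", "s"]

Answer: ["j", "p", "r", "s"]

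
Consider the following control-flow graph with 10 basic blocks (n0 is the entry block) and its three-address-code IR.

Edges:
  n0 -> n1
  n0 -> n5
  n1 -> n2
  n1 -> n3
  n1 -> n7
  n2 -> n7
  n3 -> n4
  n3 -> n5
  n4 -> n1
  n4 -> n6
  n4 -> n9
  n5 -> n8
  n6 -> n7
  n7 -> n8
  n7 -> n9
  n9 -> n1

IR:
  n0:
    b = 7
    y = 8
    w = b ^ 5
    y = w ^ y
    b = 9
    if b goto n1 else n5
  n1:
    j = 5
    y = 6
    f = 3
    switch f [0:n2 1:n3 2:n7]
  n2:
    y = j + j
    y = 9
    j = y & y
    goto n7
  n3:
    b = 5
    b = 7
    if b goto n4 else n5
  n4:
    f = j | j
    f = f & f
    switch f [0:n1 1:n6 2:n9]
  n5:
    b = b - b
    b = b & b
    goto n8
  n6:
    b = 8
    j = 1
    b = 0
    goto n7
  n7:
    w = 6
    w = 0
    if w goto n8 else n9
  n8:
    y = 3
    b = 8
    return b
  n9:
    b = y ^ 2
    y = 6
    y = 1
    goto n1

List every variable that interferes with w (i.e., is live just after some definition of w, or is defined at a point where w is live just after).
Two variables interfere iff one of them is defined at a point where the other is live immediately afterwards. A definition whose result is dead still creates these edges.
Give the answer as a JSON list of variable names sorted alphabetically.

Answer: ["y"]

Analysis:
Block summaries:
  n0: {b,w,y} / ∅
  n1: {f,j,y} / ∅
  n2: {j,y} / {j}
  n3: {b} / ∅
  n4: {f} / {j}
  n5: {b} / {b}
  n6: {b,j} / ∅
  n7: {w} / ∅
  n8: {b,y} / ∅
  n9: {b,y} / {y}

Liveness:
  n0: in=∅ out={b}
  n1: in=∅ out={j,y}
  n2: in={j} out={y}
  n3: in={j,y} out={b,j,y}
  n4: in={j,y} out={y}
  n5: in={b} out=∅
  n6: in={y} out={y}
  n7: in={y} out={y}
  n8: in=∅ out=∅
  n9: in={y} out=∅

Conflict graph:
  b: {j,y}
  f: {j,y}
  j: {b,f,y}
  w: {y}
  y: {b,f,j,w}

N(w) = ["y"]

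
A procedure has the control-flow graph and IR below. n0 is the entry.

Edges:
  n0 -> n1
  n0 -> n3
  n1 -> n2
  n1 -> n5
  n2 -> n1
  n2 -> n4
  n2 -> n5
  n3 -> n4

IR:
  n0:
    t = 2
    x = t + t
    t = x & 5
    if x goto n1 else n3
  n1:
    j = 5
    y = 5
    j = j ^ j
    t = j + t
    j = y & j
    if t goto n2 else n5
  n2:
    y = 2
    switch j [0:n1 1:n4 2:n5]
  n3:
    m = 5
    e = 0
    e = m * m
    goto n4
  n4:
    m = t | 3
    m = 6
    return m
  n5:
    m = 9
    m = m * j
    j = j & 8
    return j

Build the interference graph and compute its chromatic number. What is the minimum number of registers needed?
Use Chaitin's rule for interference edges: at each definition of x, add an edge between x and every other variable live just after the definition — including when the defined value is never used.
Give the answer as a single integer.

Answer: 3

Working:
Block summaries:
  n0 def {t,x} use ∅
  n1 def {j,t,y} use {t}
  n2 def {y} use {j}
  n3 def {e,m} use ∅
  n4 def {m} use {t}
  n5 def {j,m} use {j}

Live sets:
  live n0: ∅→{t}
  live n1: {t}→{j,t}
  live n2: {j,t}→{j,t}
  live n3: {t}→{t}
  live n4: {t}→∅
  live n5: {j}→∅

Interference:
  e↔{m,t}
  j↔{m,t,y}
  m↔{e,j,t}
  t↔{e,j,m,x,y}
  x↔{t}
  y↔{j,t}

Registers:
  clique {e,m,t} ⇒ need ≥ 3
  3-colouring: R0={t}  R1={e,j,x}  R2={m,y}
  χ = 3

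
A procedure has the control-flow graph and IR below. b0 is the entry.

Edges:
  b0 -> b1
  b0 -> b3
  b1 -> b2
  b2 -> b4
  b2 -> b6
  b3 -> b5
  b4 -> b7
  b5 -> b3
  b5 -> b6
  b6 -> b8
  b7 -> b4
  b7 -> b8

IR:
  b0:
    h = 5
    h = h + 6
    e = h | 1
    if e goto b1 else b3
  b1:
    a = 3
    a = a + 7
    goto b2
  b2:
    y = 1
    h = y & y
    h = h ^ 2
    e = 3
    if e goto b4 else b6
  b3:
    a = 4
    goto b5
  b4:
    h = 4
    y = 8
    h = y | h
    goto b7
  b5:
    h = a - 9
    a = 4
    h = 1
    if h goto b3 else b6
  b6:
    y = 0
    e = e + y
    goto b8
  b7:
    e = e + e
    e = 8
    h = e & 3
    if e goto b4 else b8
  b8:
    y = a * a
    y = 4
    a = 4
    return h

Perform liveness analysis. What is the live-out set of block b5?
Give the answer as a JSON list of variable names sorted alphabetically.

Per-block:
  b0: def={e,h} ue=∅
  b1: def={a} ue=∅
  b2: def={e,h,y} ue=∅
  b3: def={a} ue=∅
  b4: def={h,y} ue=∅
  b5: def={a,h} ue={a}
  b6: def={e,y} ue={e}
  b7: def={e,h} ue={e}
  b8: def={a,y} ue={a,h}

Liveness:
  live b0: ∅→{e}
  live b1: ∅→{a}
  live b2: {a}→{a,e,h}
  live b3: {e}→{a,e}
  live b4: {a,e}→{a,e}
  live b5: {a,e}→{a,e,h}
  live b6: {a,e,h}→{a,h}
  live b7: {a,e}→{a,e,h}
  live b8: {a,h}→∅

live-out(b5) = ["a", "e", "h"]

Answer: ["a", "e", "h"]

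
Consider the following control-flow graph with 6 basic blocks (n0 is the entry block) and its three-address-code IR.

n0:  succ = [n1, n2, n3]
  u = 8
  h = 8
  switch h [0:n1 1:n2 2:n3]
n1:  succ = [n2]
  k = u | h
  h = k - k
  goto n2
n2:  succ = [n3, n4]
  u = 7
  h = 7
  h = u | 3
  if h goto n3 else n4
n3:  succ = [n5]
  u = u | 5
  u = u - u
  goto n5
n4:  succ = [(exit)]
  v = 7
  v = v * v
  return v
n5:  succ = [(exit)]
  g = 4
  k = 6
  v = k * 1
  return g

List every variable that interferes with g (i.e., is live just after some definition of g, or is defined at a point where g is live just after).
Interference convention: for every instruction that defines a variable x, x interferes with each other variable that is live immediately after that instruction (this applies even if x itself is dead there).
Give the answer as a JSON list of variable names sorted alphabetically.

Answer: ["k", "v"]

Analysis:
Block summaries:
  n0: {h,u} / ∅
  n1: {h,k} / {h,u}
  n2: {h,u} / ∅
  n3: {u} / {u}
  n4: {v} / ∅
  n5: {g,k,v} / ∅

Backward fixpoint:
  live n0: ∅→{h,u}
  live n1: {h,u}→∅
  live n2: ∅→{u}
  live n3: {u}→∅
  live n4: ∅→∅
  live n5: ∅→∅

Interference:
  g↔{k,v}
  h↔{u}
  k↔{g}
  u↔{h}
  v↔{g}

N(g) = ["k", "v"]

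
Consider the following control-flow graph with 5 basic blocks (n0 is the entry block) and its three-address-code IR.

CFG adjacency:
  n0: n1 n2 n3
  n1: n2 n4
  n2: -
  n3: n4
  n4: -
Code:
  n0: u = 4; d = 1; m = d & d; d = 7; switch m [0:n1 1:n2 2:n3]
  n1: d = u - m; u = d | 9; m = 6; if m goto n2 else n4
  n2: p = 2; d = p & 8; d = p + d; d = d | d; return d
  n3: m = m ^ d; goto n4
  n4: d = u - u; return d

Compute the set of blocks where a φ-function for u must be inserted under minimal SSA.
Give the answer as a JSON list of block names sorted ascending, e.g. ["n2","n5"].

idom tree: n1←n0 n2←n0 n3←n0 n4←n0
Dom at joins:
  n2: preds {n0,n1}: {n0} ∩ {n0,n1} = {n0}; idom=n0
  n4: preds {n1,n3}: {n0,n1} ∩ {n0,n3} = {n0}; idom=n0

DF derivation:
  join n2 pred n0: · stop@n0
  join n2 pred n1: n1 stop@n0
  join n4 pred n1: n1 stop@n0
  join n4 pred n3: n3 stop@n0
  n0: DF=∅
  n1: DF={n2,n4}
  n2: DF=∅
  n3: DF={n4}
  n4: DF=∅

φ for u: defs {n0,n1}
  DF⁺ = {n2,n4}

Answer: ["n2", "n4"]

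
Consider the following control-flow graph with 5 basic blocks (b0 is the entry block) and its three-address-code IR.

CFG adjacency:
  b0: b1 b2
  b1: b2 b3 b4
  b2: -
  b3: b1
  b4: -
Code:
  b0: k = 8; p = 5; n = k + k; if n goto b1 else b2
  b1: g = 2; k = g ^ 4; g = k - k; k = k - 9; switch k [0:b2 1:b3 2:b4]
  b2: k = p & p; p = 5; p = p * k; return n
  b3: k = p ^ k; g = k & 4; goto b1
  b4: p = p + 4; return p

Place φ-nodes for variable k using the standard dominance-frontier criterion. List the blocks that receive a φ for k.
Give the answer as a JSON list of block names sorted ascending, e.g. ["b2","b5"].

Answer: ["b1", "b2"]

Derivation:
idom tree: b1←b0 b2←b0 b3←b1 b4←b1
Join-block Dom:
  b1: preds {b0,b3}: {b0} ∩ {b0,b1,b3} = {b0}; idom=b0
  b2: preds {b0,b1}: {b0} ∩ {b0,b1} = {b0}; idom=b0

DF derivation:
  join b1 pred b0: · stop@b0
  join b1 pred b3: b3→b1 stop@b0
  join b2 pred b0: · stop@b0
  join b2 pred b1: b1 stop@b0
  b0 → ∅
  b1 → {b1,b2}
  b2 → ∅
  b3 → {b1}
  b4 → ∅

φ for k: defs {b0,b1,b2,b3}
  DF⁺ = {b1,b2}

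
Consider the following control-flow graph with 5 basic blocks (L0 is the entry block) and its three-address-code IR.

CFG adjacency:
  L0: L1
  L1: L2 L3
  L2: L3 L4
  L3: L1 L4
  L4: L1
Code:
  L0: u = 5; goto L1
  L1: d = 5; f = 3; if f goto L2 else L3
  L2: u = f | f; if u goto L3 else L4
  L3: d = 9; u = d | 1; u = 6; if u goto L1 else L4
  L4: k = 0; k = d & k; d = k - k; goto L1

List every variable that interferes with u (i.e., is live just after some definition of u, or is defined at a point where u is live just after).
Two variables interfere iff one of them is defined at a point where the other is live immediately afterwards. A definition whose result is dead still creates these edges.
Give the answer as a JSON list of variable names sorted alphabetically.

Answer: ["d"]

Derivation:
def/use:
  L0: def={u} ue=∅
  L1: def={d,f} ue=∅
  L2: def={u} ue={f}
  L3: def={d,u} ue=∅
  L4: def={d,k} ue={d}

Backward fixpoint:
  L0 li=∅ lo=∅
  L1 li=∅ lo={d,f}
  L2 li={d,f} lo={d}
  L3 li=∅ lo={d}
  L4 li={d} lo=∅

Interference:
  d↔{f,k,u}
  f↔{d}
  k↔{d}
  u↔{d}

N(u) = ["d"]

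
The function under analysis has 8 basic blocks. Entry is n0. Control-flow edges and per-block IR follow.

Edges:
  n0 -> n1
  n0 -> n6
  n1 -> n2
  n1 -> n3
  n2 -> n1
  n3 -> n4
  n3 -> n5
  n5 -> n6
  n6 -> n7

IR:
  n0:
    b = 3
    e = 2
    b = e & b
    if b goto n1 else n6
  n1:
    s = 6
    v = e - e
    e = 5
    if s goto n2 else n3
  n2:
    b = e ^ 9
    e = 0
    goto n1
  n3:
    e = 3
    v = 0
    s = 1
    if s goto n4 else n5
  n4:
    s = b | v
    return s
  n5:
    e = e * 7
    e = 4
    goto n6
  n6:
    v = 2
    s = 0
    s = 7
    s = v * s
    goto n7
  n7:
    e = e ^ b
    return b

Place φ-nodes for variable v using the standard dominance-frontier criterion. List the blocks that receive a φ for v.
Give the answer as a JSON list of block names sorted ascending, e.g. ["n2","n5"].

Answer: ["n1", "n6"]

Working:
idom tree: n1←n0 n2←n1 n3←n1 n4←n3 n5←n3 n6←n0 n7←n6
Dom at joins:
  n1: preds {n0,n2}: {n0} ∩ {n0,n1,n2} = {n0}; idom=n0
  n6: preds {n0,n5}: {n0} ∩ {n0,n1,n3,n5} = {n0}; idom=n0

DF derivation:
  n1←n0: walk · to n0
  n1←n2: walk n2→n1 to n0
  n6←n0: walk · to n0
  n6←n5: walk n5→n3→n1 to n0
  n0: DF=∅
  n1: DF={n1,n6}
  n2: DF={n1}
  n3: DF={n6}
  n4: DF=∅
  n5: DF={n6}
  n6: DF=∅
  n7: DF=∅

φ for v: defs {n1,n3,n6}
  DF⁺ = {n1,n6}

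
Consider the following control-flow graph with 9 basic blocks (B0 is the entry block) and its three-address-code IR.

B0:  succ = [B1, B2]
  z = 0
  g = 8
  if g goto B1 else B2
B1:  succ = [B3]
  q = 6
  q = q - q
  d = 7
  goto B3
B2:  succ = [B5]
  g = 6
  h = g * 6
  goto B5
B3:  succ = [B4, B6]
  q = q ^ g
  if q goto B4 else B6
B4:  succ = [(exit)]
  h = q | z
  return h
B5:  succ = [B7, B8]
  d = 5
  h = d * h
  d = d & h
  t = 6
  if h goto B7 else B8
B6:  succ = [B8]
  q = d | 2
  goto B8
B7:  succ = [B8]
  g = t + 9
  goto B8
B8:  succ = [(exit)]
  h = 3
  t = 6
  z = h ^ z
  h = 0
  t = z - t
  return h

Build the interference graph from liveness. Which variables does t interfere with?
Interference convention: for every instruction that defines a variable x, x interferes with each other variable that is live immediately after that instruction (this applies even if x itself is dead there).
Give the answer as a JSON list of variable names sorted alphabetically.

Answer: ["h", "z"]

Derivation:
def/use:
  B0: def={g,z} ue=∅
  B1: def={d,q} ue=∅
  B2: def={g,h} ue=∅
  B3: def={q} ue={g,q}
  B4: def={h} ue={q,z}
  B5: def={d,h,t} ue={h}
  B6: def={q} ue={d}
  B7: def={g} ue={t}
  B8: def={h,t,z} ue={z}

Backward fixpoint:
  live B0: ∅→{g,z}
  live B1: {g,z}→{d,g,q,z}
  live B2: {z}→{h,z}
  live B3: {d,g,q,z}→{d,q,z}
  live B4: {q,z}→∅
  live B5: {h,z}→{t,z}
  live B6: {d,z}→{z}
  live B7: {t,z}→{z}
  live B8: {z}→∅

Interference:
  d — {g,h,q,z}
  g — {d,q,z}
  h — {d,t,z}
  q — {d,g,z}
  t — {h,z}
  z — {d,g,h,q,t}

N(t) = ["h", "z"]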